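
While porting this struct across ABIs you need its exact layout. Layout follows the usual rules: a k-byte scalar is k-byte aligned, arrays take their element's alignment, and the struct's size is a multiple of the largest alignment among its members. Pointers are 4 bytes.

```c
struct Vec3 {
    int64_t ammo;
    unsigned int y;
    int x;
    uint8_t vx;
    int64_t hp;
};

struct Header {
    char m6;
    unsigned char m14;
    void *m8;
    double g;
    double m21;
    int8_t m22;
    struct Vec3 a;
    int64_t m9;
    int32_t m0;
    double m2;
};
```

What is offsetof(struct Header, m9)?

64

Vec3: @0: ammo [8B, align 8] → 8; @8: y [4B, align 4] → 12; @12: x [4B, align 4] → 16; @16: vx [1B, align 1] → 17; +7 pad (align 8); @24: hp [8B, align 8] → 32; size 32, align 8
@0: m6 [1B, align 1] → 1
@1: m14 [1B, align 1] → 2
+2 pad (align 4)
@4: m8 [4B, align 4] → 8
@8: g [8B, align 8] → 16
@16: m21 [8B, align 8] → 24
@24: m22 [1B, align 1] → 25
+7 pad (align 8)
@32: a [32B, align 8] → 64
@64: m9 [8B, align 8] → 72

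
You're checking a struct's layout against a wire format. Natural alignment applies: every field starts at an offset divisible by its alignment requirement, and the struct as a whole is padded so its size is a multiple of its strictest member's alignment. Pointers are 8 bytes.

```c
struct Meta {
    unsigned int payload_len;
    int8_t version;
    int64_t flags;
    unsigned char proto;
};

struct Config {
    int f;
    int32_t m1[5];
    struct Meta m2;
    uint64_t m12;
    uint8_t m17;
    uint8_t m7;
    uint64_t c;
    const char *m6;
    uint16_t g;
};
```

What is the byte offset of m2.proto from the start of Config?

Meta: @0: payload_len [4B, align 4] → 4; @4: version [1B, align 1] → 5; +3 pad (align 8); @8: flags [8B, align 8] → 16; @16: proto [1B, align 1] → 17; +7 tail pad (align 8); size 24, align 8
@0: f [4B, align 4] → 4
@4: m1 [20B, align 4] → 24
@24: m2 [24B, align 8] → 48
within Meta: proto at 16
24 + 16 = 40

40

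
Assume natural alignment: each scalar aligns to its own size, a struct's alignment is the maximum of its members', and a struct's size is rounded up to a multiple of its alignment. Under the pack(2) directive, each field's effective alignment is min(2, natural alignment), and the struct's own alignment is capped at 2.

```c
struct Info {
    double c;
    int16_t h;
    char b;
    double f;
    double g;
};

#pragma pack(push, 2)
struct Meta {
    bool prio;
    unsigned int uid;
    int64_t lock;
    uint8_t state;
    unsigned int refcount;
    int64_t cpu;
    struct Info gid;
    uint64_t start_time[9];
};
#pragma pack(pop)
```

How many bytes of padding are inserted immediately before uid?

Info: c at 0 (size 8, align 8) → ends 8; h at 8 (size 2, align 2) → ends 10; b at 10 (size 1, align 1) → ends 11; pad 5 to align 8 for f; f at 16 (size 8, align 8) → ends 24; g at 24 (size 8, align 8) → ends 32; total 32 bytes, alignment 8
prio at 0 (size 1, align 1) → ends 1
pad 1 to align 2 for uid
uid at 2 (size 4, align 2) → ends 6

1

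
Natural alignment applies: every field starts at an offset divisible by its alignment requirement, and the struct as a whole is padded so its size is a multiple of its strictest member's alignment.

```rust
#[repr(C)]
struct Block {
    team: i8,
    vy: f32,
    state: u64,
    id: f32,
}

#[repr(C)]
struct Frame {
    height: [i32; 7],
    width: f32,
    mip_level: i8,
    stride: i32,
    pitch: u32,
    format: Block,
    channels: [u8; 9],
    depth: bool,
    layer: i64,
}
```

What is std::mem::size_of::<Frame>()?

96

Block: team at 0 (size 1, align 1) → ends 1; pad 3 to align 4 for vy; vy at 4 (size 4, align 4) → ends 8; state at 8 (size 8, align 8) → ends 16; id at 16 (size 4, align 4) → ends 20; tail pad 4 to reach multiple of 8; total 24 bytes, alignment 8
height at 0 (size 28, align 4) → ends 28
width at 28 (size 4, align 4) → ends 32
mip_level at 32 (size 1, align 1) → ends 33
pad 3 to align 4 for stride
stride at 36 (size 4, align 4) → ends 40
pitch at 40 (size 4, align 4) → ends 44
pad 4 to align 8 for format
format at 48 (size 24, align 8) → ends 72
channels at 72 (size 9, align 1) → ends 81
depth at 81 (size 1, align 1) → ends 82
pad 6 to align 8 for layer
layer at 88 (size 8, align 8) → ends 96
total 96 bytes, alignment 8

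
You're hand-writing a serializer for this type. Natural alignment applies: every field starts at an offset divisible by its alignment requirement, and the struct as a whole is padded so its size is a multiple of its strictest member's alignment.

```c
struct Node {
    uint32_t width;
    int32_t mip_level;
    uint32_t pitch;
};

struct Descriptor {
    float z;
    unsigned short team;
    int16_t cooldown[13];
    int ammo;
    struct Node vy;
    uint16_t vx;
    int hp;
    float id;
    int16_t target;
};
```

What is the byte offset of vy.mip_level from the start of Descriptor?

Node: @0: width [4B, align 4] → 4; @4: mip_level [4B, align 4] → 8; @8: pitch [4B, align 4] → 12; size 12, align 4
@0: z [4B, align 4] → 4
@4: team [2B, align 2] → 6
@6: cooldown [26B, align 2] → 32
@32: ammo [4B, align 4] → 36
@36: vy [12B, align 4] → 48
within Node: mip_level at 4
36 + 4 = 40

40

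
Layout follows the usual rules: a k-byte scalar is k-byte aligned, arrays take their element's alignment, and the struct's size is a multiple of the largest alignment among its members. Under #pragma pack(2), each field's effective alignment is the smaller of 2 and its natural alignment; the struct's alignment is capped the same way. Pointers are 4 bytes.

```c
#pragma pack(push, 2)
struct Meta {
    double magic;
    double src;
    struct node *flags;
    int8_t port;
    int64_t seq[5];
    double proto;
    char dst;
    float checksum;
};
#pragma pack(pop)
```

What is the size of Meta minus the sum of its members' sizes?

0..8  magic  (8B, 2-aligned)
8..16  src  (8B, 2-aligned)
16..20  flags  (4B, 2-aligned)
20..21  port  (1B, 1-aligned)
21..22  -- padding (1B)
22..62  seq  (40B, 2-aligned)
62..70  proto  (8B, 2-aligned)
70..71  dst  (1B, 1-aligned)
71..72  -- padding (1B)
72..76  checksum  (4B, 2-aligned)
sizeof = 76, alignof = 2
data bytes 74, size 76 → padding 2

2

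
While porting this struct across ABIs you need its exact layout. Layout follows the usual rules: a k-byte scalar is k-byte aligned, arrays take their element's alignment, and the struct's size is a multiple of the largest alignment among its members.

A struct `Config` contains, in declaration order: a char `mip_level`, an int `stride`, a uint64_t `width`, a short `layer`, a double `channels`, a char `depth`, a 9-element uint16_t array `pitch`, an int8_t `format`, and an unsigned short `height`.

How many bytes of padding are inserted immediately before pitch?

0..1  mip_level  (1B, 1-aligned)
1..4  -- padding (3B)
4..8  stride  (4B, 4-aligned)
8..16  width  (8B, 8-aligned)
16..18  layer  (2B, 2-aligned)
18..24  -- padding (6B)
24..32  channels  (8B, 8-aligned)
32..33  depth  (1B, 1-aligned)
33..34  -- padding (1B)
34..52  pitch  (18B, 2-aligned)

1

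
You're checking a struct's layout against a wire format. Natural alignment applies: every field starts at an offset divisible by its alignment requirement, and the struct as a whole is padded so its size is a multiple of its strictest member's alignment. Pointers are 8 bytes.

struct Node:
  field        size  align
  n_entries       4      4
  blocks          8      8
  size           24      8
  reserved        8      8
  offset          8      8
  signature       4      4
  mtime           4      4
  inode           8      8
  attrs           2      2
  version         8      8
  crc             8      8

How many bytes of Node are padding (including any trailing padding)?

0..4  n_entries  (4B, 4-aligned)
4..8  -- padding (4B)
8..16  blocks  (8B, 8-aligned)
16..40  size  (24B, 8-aligned)
40..48  reserved  (8B, 8-aligned)
48..56  offset  (8B, 8-aligned)
56..60  signature  (4B, 4-aligned)
60..64  mtime  (4B, 4-aligned)
64..72  inode  (8B, 8-aligned)
72..74  attrs  (2B, 2-aligned)
74..80  -- padding (6B)
80..88  version  (8B, 8-aligned)
88..96  crc  (8B, 8-aligned)
sizeof = 96, alignof = 8
data bytes 86, size 96 → padding 10

10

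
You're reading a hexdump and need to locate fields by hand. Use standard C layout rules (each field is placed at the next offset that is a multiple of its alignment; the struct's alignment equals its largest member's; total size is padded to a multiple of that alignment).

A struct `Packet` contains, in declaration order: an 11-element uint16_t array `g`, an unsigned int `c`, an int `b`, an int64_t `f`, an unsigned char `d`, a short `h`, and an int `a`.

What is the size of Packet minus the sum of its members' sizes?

0..22  g  (22B, 2-aligned)
22..24  -- padding (2B)
24..28  c  (4B, 4-aligned)
28..32  b  (4B, 4-aligned)
32..40  f  (8B, 8-aligned)
40..41  d  (1B, 1-aligned)
41..42  -- padding (1B)
42..44  h  (2B, 2-aligned)
44..48  a  (4B, 4-aligned)
sizeof = 48, alignof = 8
data bytes 45, size 48 → padding 3

3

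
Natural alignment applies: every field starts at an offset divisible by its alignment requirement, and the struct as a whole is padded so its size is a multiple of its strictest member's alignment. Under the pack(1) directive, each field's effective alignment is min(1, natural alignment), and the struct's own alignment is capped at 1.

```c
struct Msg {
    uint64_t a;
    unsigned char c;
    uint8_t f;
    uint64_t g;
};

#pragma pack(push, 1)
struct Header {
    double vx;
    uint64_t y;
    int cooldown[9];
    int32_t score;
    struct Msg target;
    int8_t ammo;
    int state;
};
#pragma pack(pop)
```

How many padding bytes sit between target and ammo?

Msg: 0..8  a  (8B, 8-aligned); 8..9  c  (1B, 1-aligned); 9..10  f  (1B, 1-aligned); 10..16  -- padding (6B); 16..24  g  (8B, 8-aligned); sizeof = 24, alignof = 8
0..8  vx  (8B, 1-aligned)
8..16  y  (8B, 1-aligned)
16..52  cooldown  (36B, 1-aligned)
52..56  score  (4B, 1-aligned)
56..80  target  (24B, 1-aligned)
80..81  ammo  (1B, 1-aligned)

0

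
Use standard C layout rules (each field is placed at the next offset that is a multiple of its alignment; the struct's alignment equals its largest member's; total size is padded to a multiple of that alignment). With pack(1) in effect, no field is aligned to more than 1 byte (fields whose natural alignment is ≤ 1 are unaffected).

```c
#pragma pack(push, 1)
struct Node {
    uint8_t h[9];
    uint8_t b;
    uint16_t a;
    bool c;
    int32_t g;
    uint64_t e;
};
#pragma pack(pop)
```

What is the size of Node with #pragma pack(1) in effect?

25

0..9  h  (9B, 1-aligned)
9..10  b  (1B, 1-aligned)
10..12  a  (2B, 1-aligned)
12..13  c  (1B, 1-aligned)
13..17  g  (4B, 1-aligned)
17..25  e  (8B, 1-aligned)
sizeof = 25, alignof = 1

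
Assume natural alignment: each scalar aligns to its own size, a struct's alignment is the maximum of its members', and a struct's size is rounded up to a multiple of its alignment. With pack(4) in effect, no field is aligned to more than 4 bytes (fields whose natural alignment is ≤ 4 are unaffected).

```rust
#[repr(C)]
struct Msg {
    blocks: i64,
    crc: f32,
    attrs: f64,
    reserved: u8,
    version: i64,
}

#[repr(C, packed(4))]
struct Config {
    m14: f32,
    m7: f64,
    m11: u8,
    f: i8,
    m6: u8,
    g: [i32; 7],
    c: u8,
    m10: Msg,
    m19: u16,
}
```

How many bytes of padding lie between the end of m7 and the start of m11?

Msg: 0..8  blocks  (8B, 8-aligned); 8..12  crc  (4B, 4-aligned); 12..16  -- padding (4B); 16..24  attrs  (8B, 8-aligned); 24..25  reserved  (1B, 1-aligned); 25..32  -- padding (7B); 32..40  version  (8B, 8-aligned); sizeof = 40, alignof = 8
0..4  m14  (4B, 4-aligned)
4..12  m7  (8B, 4-aligned)
12..13  m11  (1B, 1-aligned)

0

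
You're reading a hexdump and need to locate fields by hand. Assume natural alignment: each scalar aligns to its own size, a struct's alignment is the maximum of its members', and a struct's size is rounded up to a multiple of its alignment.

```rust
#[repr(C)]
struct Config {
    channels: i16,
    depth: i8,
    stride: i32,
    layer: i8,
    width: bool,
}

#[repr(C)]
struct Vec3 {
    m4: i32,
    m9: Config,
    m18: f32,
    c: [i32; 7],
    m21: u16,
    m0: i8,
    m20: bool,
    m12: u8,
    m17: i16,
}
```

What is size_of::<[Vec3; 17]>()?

Config: @0: channels [2B, align 2] → 2; @2: depth [1B, align 1] → 3; +1 pad (align 4); @4: stride [4B, align 4] → 8; @8: layer [1B, align 1] → 9; @9: width [1B, align 1] → 10; +2 tail pad (align 4); size 12, align 4
@0: m4 [4B, align 4] → 4
@4: m9 [12B, align 4] → 16
@16: m18 [4B, align 4] → 20
@20: c [28B, align 4] → 48
@48: m21 [2B, align 2] → 50
@50: m0 [1B, align 1] → 51
@51: m20 [1B, align 1] → 52
@52: m12 [1B, align 1] → 53
+1 pad (align 2)
@54: m17 [2B, align 2] → 56
size 56, align 4
array of 17: 17 × 56 = 952

952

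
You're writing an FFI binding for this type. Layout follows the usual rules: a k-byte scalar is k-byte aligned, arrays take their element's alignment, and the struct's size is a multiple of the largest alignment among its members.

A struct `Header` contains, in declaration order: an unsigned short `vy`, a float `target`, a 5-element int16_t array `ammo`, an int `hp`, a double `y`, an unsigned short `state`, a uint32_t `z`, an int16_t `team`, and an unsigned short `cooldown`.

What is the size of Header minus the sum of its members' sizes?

0..2  vy  (2B, 2-aligned)
2..4  -- padding (2B)
4..8  target  (4B, 4-aligned)
8..18  ammo  (10B, 2-aligned)
18..20  -- padding (2B)
20..24  hp  (4B, 4-aligned)
24..32  y  (8B, 8-aligned)
32..34  state  (2B, 2-aligned)
34..36  -- padding (2B)
36..40  z  (4B, 4-aligned)
40..42  team  (2B, 2-aligned)
42..44  cooldown  (2B, 2-aligned)
44..48  -- tail padding (4B)
sizeof = 48, alignof = 8
data bytes 38, size 48 → padding 10

10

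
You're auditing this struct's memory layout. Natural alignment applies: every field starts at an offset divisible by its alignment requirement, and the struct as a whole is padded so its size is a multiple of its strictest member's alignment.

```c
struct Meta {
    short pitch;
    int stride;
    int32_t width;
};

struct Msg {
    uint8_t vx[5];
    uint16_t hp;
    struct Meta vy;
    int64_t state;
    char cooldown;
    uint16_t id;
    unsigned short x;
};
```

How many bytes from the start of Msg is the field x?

Meta: pitch at 0 (size 2, align 2) → ends 2; pad 2 to align 4 for stride; stride at 4 (size 4, align 4) → ends 8; width at 8 (size 4, align 4) → ends 12; total 12 bytes, alignment 4
vx at 0 (size 5, align 1) → ends 5
pad 1 to align 2 for hp
hp at 6 (size 2, align 2) → ends 8
vy at 8 (size 12, align 4) → ends 20
pad 4 to align 8 for state
state at 24 (size 8, align 8) → ends 32
cooldown at 32 (size 1, align 1) → ends 33
pad 1 to align 2 for id
id at 34 (size 2, align 2) → ends 36
x at 36 (size 2, align 2) → ends 38

36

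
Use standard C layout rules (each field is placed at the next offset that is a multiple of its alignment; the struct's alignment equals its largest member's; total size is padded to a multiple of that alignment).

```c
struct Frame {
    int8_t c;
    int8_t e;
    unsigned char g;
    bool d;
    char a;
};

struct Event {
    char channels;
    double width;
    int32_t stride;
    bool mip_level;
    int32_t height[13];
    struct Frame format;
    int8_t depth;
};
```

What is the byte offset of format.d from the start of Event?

79

Frame: 0..1  c  (1B, 1-aligned); 1..2  e  (1B, 1-aligned); 2..3  g  (1B, 1-aligned); 3..4  d  (1B, 1-aligned); 4..5  a  (1B, 1-aligned); sizeof = 5, alignof = 1
0..1  channels  (1B, 1-aligned)
1..8  -- padding (7B)
8..16  width  (8B, 8-aligned)
16..20  stride  (4B, 4-aligned)
20..21  mip_level  (1B, 1-aligned)
21..24  -- padding (3B)
24..76  height  (52B, 4-aligned)
76..81  format  (5B, 1-aligned)
within Frame: d at 3
76 + 3 = 79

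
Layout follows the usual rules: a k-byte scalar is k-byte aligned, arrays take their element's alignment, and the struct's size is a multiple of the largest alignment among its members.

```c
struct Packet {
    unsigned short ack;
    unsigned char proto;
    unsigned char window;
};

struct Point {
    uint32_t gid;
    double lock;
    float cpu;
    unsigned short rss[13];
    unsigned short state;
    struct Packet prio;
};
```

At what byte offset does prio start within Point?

Packet: 0..2  ack  (2B, 2-aligned); 2..3  proto  (1B, 1-aligned); 3..4  window  (1B, 1-aligned); sizeof = 4, alignof = 2
0..4  gid  (4B, 4-aligned)
4..8  -- padding (4B)
8..16  lock  (8B, 8-aligned)
16..20  cpu  (4B, 4-aligned)
20..46  rss  (26B, 2-aligned)
46..48  state  (2B, 2-aligned)
48..52  prio  (4B, 2-aligned)

48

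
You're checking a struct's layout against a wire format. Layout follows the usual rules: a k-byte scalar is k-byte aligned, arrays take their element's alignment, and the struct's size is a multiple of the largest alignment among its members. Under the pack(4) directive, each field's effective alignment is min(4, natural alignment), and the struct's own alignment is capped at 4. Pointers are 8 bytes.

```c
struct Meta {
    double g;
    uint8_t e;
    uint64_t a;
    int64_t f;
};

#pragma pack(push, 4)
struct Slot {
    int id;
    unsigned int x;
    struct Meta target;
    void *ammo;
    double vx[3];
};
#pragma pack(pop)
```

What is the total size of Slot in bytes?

Meta: 0..8  g  (8B, 8-aligned); 8..9  e  (1B, 1-aligned); 9..16  -- padding (7B); 16..24  a  (8B, 8-aligned); 24..32  f  (8B, 8-aligned); sizeof = 32, alignof = 8
0..4  id  (4B, 4-aligned)
4..8  x  (4B, 4-aligned)
8..40  target  (32B, 4-aligned)
40..48  ammo  (8B, 4-aligned)
48..72  vx  (24B, 4-aligned)
sizeof = 72, alignof = 4

72 bytes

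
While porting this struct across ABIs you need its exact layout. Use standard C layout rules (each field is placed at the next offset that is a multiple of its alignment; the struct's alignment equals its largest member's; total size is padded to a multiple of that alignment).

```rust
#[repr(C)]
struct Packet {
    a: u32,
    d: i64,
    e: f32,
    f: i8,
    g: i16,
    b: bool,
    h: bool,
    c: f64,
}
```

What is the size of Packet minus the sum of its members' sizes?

a at 0 (size 4, align 4) → ends 4
pad 4 to align 8 for d
d at 8 (size 8, align 8) → ends 16
e at 16 (size 4, align 4) → ends 20
f at 20 (size 1, align 1) → ends 21
pad 1 to align 2 for g
g at 22 (size 2, align 2) → ends 24
b at 24 (size 1, align 1) → ends 25
h at 25 (size 1, align 1) → ends 26
pad 6 to align 8 for c
c at 32 (size 8, align 8) → ends 40
total 40 bytes, alignment 8
data bytes 29, size 40 → padding 11

11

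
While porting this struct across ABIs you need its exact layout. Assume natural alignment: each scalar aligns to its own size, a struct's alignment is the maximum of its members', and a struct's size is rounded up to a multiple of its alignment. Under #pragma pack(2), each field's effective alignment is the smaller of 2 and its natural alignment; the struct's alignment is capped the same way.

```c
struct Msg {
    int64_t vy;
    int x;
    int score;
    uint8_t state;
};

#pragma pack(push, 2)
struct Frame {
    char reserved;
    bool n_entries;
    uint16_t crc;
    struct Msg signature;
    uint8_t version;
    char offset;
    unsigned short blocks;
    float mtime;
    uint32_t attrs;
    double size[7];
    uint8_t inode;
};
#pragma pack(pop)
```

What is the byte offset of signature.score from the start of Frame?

16

Msg: 0..8  vy  (8B, 8-aligned); 8..12  x  (4B, 4-aligned); 12..16  score  (4B, 4-aligned); 16..17  state  (1B, 1-aligned); 17..24  -- tail padding (7B); sizeof = 24, alignof = 8
0..1  reserved  (1B, 1-aligned)
1..2  n_entries  (1B, 1-aligned)
2..4  crc  (2B, 2-aligned)
4..28  signature  (24B, 2-aligned)
within Msg: score at 12
4 + 12 = 16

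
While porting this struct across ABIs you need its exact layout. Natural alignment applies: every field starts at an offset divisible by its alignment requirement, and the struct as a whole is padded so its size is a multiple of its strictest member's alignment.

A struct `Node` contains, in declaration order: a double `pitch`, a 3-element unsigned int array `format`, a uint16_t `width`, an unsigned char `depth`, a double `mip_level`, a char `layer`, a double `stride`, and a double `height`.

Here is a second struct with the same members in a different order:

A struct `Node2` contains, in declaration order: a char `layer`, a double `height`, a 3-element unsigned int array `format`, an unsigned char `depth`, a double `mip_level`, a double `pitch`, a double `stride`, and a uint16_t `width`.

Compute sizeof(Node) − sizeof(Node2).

-8

@0: pitch [8B, align 8] → 8
@8: format [12B, align 4] → 20
@20: width [2B, align 2] → 22
@22: depth [1B, align 1] → 23
+1 pad (align 8)
@24: mip_level [8B, align 8] → 32
@32: layer [1B, align 1] → 33
+7 pad (align 8)
@40: stride [8B, align 8] → 48
@48: height [8B, align 8] → 56
size 56, align 8
— Node2 —
@0: layer [1B, align 1] → 1
+7 pad (align 8)
@8: height [8B, align 8] → 16
@16: format [12B, align 4] → 28
@28: depth [1B, align 1] → 29
+3 pad (align 8)
@32: mip_level [8B, align 8] → 40
@40: pitch [8B, align 8] → 48
@48: stride [8B, align 8] → 56
@56: width [2B, align 2] → 58
+6 tail pad (align 8)
size 64, align 8
56 − 64 = -8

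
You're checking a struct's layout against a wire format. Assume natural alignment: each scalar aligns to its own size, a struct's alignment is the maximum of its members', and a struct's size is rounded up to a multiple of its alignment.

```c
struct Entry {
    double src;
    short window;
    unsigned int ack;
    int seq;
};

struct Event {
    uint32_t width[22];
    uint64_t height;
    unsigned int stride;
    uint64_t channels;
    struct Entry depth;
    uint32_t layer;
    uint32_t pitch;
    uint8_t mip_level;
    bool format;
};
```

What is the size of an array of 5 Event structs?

Entry: 0..8  src  (8B, 8-aligned); 8..10  window  (2B, 2-aligned); 10..12  -- padding (2B); 12..16  ack  (4B, 4-aligned); 16..20  seq  (4B, 4-aligned); 20..24  -- tail padding (4B); sizeof = 24, alignof = 8
0..88  width  (88B, 4-aligned)
88..96  height  (8B, 8-aligned)
96..100  stride  (4B, 4-aligned)
100..104  -- padding (4B)
104..112  channels  (8B, 8-aligned)
112..136  depth  (24B, 8-aligned)
136..140  layer  (4B, 4-aligned)
140..144  pitch  (4B, 4-aligned)
144..145  mip_level  (1B, 1-aligned)
145..146  format  (1B, 1-aligned)
146..152  -- tail padding (6B)
sizeof = 152, alignof = 8
array of 5: 5 × 152 = 760

760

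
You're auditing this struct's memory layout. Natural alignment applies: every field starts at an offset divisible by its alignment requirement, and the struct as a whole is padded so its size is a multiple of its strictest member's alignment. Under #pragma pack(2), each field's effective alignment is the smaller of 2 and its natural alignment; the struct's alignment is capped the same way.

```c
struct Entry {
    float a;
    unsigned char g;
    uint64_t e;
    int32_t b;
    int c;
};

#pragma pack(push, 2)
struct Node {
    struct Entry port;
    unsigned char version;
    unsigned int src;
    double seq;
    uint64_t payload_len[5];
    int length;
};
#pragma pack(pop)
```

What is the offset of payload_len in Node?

Entry: a at 0 (size 4, align 4) → ends 4; g at 4 (size 1, align 1) → ends 5; pad 3 to align 8 for e; e at 8 (size 8, align 8) → ends 16; b at 16 (size 4, align 4) → ends 20; c at 20 (size 4, align 4) → ends 24; total 24 bytes, alignment 8
port at 0 (size 24, align 2) → ends 24
version at 24 (size 1, align 1) → ends 25
pad 1 to align 2 for src
src at 26 (size 4, align 2) → ends 30
seq at 30 (size 8, align 2) → ends 38
payload_len at 38 (size 40, align 2) → ends 78

38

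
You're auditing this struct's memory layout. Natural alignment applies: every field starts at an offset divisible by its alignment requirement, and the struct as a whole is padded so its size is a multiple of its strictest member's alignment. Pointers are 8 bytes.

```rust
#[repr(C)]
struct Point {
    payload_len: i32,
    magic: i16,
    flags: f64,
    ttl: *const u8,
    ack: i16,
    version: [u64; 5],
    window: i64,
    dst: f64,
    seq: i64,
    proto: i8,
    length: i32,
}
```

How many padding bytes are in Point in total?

11

0..4  payload_len  (4B, 4-aligned)
4..6  magic  (2B, 2-aligned)
6..8  -- padding (2B)
8..16  flags  (8B, 8-aligned)
16..24  ttl  (8B, 8-aligned)
24..26  ack  (2B, 2-aligned)
26..32  -- padding (6B)
32..72  version  (40B, 8-aligned)
72..80  window  (8B, 8-aligned)
80..88  dst  (8B, 8-aligned)
88..96  seq  (8B, 8-aligned)
96..97  proto  (1B, 1-aligned)
97..100  -- padding (3B)
100..104  length  (4B, 4-aligned)
sizeof = 104, alignof = 8
data bytes 93, size 104 → padding 11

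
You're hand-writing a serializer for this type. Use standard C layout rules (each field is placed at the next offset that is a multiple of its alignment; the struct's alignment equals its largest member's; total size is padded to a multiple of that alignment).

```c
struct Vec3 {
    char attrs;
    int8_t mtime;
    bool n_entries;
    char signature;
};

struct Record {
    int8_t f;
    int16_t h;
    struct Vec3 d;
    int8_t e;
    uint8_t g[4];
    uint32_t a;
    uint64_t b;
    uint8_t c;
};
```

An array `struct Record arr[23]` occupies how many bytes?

920

Vec3: attrs at 0 (size 1, align 1) → ends 1; mtime at 1 (size 1, align 1) → ends 2; n_entries at 2 (size 1, align 1) → ends 3; signature at 3 (size 1, align 1) → ends 4; total 4 bytes, alignment 1
f at 0 (size 1, align 1) → ends 1
pad 1 to align 2 for h
h at 2 (size 2, align 2) → ends 4
d at 4 (size 4, align 1) → ends 8
e at 8 (size 1, align 1) → ends 9
g at 9 (size 4, align 1) → ends 13
pad 3 to align 4 for a
a at 16 (size 4, align 4) → ends 20
pad 4 to align 8 for b
b at 24 (size 8, align 8) → ends 32
c at 32 (size 1, align 1) → ends 33
tail pad 7 to reach multiple of 8
total 40 bytes, alignment 8
array of 23: 23 × 40 = 920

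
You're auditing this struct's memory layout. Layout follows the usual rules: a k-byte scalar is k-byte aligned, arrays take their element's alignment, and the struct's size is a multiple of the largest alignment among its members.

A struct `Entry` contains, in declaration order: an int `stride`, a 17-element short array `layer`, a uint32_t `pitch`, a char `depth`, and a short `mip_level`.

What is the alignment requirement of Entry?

member alignments: stride=4, layer=2, pitch=4, depth=1, mip_level=2
max = 4

4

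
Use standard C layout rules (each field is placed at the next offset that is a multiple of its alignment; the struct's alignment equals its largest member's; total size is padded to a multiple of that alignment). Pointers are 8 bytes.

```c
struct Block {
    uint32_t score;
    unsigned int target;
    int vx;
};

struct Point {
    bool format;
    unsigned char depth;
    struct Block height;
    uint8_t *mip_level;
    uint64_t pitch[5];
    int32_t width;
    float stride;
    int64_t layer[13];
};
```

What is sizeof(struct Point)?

176 bytes

Block: @0: score [4B, align 4] → 4; @4: target [4B, align 4] → 8; @8: vx [4B, align 4] → 12; size 12, align 4
@0: format [1B, align 1] → 1
@1: depth [1B, align 1] → 2
+2 pad (align 4)
@4: height [12B, align 4] → 16
@16: mip_level [8B, align 8] → 24
@24: pitch [40B, align 8] → 64
@64: width [4B, align 4] → 68
@68: stride [4B, align 4] → 72
@72: layer [104B, align 8] → 176
size 176, align 8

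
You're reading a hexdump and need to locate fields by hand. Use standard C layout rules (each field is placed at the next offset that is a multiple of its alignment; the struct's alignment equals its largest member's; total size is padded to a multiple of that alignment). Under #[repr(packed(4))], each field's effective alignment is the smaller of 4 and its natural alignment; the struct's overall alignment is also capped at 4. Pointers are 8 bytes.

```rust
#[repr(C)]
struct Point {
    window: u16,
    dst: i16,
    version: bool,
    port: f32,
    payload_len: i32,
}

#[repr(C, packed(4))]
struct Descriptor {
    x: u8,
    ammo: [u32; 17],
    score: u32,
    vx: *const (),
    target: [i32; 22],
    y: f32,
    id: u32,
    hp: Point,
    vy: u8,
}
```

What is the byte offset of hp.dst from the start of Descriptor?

Point: 0..2  window  (2B, 2-aligned); 2..4  dst  (2B, 2-aligned); 4..5  version  (1B, 1-aligned); 5..8  -- padding (3B); 8..12  port  (4B, 4-aligned); 12..16  payload_len  (4B, 4-aligned); sizeof = 16, alignof = 4
0..1  x  (1B, 1-aligned)
1..4  -- padding (3B)
4..72  ammo  (68B, 4-aligned)
72..76  score  (4B, 4-aligned)
76..84  vx  (8B, 4-aligned)
84..172  target  (88B, 4-aligned)
172..176  y  (4B, 4-aligned)
176..180  id  (4B, 4-aligned)
180..196  hp  (16B, 4-aligned)
within Point: dst at 2
180 + 2 = 182

182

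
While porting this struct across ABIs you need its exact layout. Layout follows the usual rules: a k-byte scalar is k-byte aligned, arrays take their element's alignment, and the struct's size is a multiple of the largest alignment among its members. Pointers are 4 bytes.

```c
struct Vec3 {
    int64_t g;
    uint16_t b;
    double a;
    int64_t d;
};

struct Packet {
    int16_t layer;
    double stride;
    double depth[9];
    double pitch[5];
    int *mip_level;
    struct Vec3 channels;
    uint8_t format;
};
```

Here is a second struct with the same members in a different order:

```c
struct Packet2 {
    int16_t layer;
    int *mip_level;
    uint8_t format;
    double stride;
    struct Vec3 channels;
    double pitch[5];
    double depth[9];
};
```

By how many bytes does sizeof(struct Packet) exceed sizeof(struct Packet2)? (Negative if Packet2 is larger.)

8

Vec3: g at 0 (size 8, align 8) → ends 8; b at 8 (size 2, align 2) → ends 10; pad 6 to align 8 for a; a at 16 (size 8, align 8) → ends 24; d at 24 (size 8, align 8) → ends 32; total 32 bytes, alignment 8
layer at 0 (size 2, align 2) → ends 2
pad 6 to align 8 for stride
stride at 8 (size 8, align 8) → ends 16
depth at 16 (size 72, align 8) → ends 88
pitch at 88 (size 40, align 8) → ends 128
mip_level at 128 (size 4, align 4) → ends 132
pad 4 to align 8 for channels
channels at 136 (size 32, align 8) → ends 168
format at 168 (size 1, align 1) → ends 169
tail pad 7 to reach multiple of 8
total 176 bytes, alignment 8
— Packet2 —
layer at 0 (size 2, align 2) → ends 2
pad 2 to align 4 for mip_level
mip_level at 4 (size 4, align 4) → ends 8
format at 8 (size 1, align 1) → ends 9
pad 7 to align 8 for stride
stride at 16 (size 8, align 8) → ends 24
channels at 24 (size 32, align 8) → ends 56
pitch at 56 (size 40, align 8) → ends 96
depth at 96 (size 72, align 8) → ends 168
total 168 bytes, alignment 8
176 − 168 = 8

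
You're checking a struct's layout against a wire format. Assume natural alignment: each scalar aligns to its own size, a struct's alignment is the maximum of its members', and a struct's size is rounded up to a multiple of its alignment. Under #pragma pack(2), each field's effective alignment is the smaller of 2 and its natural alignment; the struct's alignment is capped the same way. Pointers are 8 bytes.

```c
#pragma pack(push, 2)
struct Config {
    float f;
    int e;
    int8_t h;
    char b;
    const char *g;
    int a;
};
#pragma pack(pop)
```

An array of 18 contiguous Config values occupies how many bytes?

0..4  f  (4B, 2-aligned)
4..8  e  (4B, 2-aligned)
8..9  h  (1B, 1-aligned)
9..10  b  (1B, 1-aligned)
10..18  g  (8B, 2-aligned)
18..22  a  (4B, 2-aligned)
sizeof = 22, alignof = 2
array of 18: 18 × 22 = 396

396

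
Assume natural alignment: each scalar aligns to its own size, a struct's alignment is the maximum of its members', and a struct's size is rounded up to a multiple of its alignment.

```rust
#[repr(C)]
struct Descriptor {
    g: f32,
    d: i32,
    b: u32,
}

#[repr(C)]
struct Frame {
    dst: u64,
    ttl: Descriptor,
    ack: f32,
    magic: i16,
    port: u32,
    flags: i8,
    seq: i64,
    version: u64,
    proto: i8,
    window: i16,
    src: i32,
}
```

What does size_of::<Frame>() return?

Descriptor: 0..4  g  (4B, 4-aligned); 4..8  d  (4B, 4-aligned); 8..12  b  (4B, 4-aligned); sizeof = 12, alignof = 4
0..8  dst  (8B, 8-aligned)
8..20  ttl  (12B, 4-aligned)
20..24  ack  (4B, 4-aligned)
24..26  magic  (2B, 2-aligned)
26..28  -- padding (2B)
28..32  port  (4B, 4-aligned)
32..33  flags  (1B, 1-aligned)
33..40  -- padding (7B)
40..48  seq  (8B, 8-aligned)
48..56  version  (8B, 8-aligned)
56..57  proto  (1B, 1-aligned)
57..58  -- padding (1B)
58..60  window  (2B, 2-aligned)
60..64  src  (4B, 4-aligned)
sizeof = 64, alignof = 8

64 bytes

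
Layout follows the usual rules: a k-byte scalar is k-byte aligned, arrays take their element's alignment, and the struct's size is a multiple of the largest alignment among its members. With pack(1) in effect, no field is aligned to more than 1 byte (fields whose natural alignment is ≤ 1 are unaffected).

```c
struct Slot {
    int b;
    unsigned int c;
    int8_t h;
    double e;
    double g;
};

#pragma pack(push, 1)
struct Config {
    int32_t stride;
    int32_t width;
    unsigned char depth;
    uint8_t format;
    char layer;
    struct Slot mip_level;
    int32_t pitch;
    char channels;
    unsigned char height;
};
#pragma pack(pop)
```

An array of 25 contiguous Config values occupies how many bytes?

1225

Slot: b at 0 (size 4, align 4) → ends 4; c at 4 (size 4, align 4) → ends 8; h at 8 (size 1, align 1) → ends 9; pad 7 to align 8 for e; e at 16 (size 8, align 8) → ends 24; g at 24 (size 8, align 8) → ends 32; total 32 bytes, alignment 8
stride at 0 (size 4, align 1) → ends 4
width at 4 (size 4, align 1) → ends 8
depth at 8 (size 1, align 1) → ends 9
format at 9 (size 1, align 1) → ends 10
layer at 10 (size 1, align 1) → ends 11
mip_level at 11 (size 32, align 1) → ends 43
pitch at 43 (size 4, align 1) → ends 47
channels at 47 (size 1, align 1) → ends 48
height at 48 (size 1, align 1) → ends 49
total 49 bytes, alignment 1
array of 25: 25 × 49 = 1225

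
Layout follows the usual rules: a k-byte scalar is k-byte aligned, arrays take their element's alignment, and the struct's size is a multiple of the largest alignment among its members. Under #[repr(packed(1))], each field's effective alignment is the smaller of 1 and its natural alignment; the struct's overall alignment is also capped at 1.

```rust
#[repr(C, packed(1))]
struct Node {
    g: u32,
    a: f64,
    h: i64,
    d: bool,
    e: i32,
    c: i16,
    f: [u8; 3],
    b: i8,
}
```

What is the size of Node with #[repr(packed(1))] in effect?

@0: g [4B, align 1] → 4
@4: a [8B, align 1] → 12
@12: h [8B, align 1] → 20
@20: d [1B, align 1] → 21
@21: e [4B, align 1] → 25
@25: c [2B, align 1] → 27
@27: f [3B, align 1] → 30
@30: b [1B, align 1] → 31
size 31, align 1

31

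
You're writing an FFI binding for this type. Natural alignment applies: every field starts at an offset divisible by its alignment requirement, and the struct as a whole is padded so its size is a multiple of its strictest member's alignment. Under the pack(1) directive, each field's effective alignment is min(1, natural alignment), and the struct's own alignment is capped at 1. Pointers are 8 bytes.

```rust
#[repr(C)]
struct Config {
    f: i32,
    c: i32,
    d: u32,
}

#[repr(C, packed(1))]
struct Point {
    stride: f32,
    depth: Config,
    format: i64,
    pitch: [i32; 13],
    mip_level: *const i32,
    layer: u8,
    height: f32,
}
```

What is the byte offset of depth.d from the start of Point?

Config: f at 0 (size 4, align 4) → ends 4; c at 4 (size 4, align 4) → ends 8; d at 8 (size 4, align 4) → ends 12; total 12 bytes, alignment 4
stride at 0 (size 4, align 1) → ends 4
depth at 4 (size 12, align 1) → ends 16
within Config: d at 8
4 + 8 = 12

12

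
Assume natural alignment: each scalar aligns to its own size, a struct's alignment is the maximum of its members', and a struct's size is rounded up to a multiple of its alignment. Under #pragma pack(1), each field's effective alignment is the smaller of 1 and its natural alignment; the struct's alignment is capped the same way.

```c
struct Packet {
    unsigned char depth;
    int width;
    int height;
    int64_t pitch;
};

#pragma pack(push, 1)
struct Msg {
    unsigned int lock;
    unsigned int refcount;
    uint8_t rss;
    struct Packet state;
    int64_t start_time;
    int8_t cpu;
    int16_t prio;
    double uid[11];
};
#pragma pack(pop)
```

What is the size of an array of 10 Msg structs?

Packet: @0: depth [1B, align 1] → 1; +3 pad (align 4); @4: width [4B, align 4] → 8; @8: height [4B, align 4] → 12; +4 pad (align 8); @16: pitch [8B, align 8] → 24; size 24, align 8
@0: lock [4B, align 1] → 4
@4: refcount [4B, align 1] → 8
@8: rss [1B, align 1] → 9
@9: state [24B, align 1] → 33
@33: start_time [8B, align 1] → 41
@41: cpu [1B, align 1] → 42
@42: prio [2B, align 1] → 44
@44: uid [88B, align 1] → 132
size 132, align 1
array of 10: 10 × 132 = 1320

1320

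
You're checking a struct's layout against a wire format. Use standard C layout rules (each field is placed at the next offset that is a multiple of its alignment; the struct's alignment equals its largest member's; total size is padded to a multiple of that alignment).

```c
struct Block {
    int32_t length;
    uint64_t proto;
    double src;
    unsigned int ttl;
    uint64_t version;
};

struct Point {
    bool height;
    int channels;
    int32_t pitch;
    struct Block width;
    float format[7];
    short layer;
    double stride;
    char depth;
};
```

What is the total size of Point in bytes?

Block: 0..4  length  (4B, 4-aligned); 4..8  -- padding (4B); 8..16  proto  (8B, 8-aligned); 16..24  src  (8B, 8-aligned); 24..28  ttl  (4B, 4-aligned); 28..32  -- padding (4B); 32..40  version  (8B, 8-aligned); sizeof = 40, alignof = 8
0..1  height  (1B, 1-aligned)
1..4  -- padding (3B)
4..8  channels  (4B, 4-aligned)
8..12  pitch  (4B, 4-aligned)
12..16  -- padding (4B)
16..56  width  (40B, 8-aligned)
56..84  format  (28B, 4-aligned)
84..86  layer  (2B, 2-aligned)
86..88  -- padding (2B)
88..96  stride  (8B, 8-aligned)
96..97  depth  (1B, 1-aligned)
97..104  -- tail padding (7B)
sizeof = 104, alignof = 8

104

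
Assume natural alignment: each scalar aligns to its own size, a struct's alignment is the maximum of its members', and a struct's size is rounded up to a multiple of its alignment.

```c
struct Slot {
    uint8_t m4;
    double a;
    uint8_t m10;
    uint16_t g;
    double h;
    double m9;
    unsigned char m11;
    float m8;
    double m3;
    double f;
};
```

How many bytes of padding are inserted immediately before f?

@0: m4 [1B, align 1] → 1
+7 pad (align 8)
@8: a [8B, align 8] → 16
@16: m10 [1B, align 1] → 17
+1 pad (align 2)
@18: g [2B, align 2] → 20
+4 pad (align 8)
@24: h [8B, align 8] → 32
@32: m9 [8B, align 8] → 40
@40: m11 [1B, align 1] → 41
+3 pad (align 4)
@44: m8 [4B, align 4] → 48
@48: m3 [8B, align 8] → 56
@56: f [8B, align 8] → 64

0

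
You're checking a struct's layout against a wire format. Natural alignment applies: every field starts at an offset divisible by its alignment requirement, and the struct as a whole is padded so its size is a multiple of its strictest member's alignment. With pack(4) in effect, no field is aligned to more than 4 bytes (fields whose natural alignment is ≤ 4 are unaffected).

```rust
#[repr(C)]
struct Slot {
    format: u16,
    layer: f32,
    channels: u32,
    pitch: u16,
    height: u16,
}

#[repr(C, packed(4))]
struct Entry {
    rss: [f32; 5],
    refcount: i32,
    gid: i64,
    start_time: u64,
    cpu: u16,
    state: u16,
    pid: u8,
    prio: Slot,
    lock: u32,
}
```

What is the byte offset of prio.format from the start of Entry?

48

Slot: @0: format [2B, align 2] → 2; +2 pad (align 4); @4: layer [4B, align 4] → 8; @8: channels [4B, align 4] → 12; @12: pitch [2B, align 2] → 14; @14: height [2B, align 2] → 16; size 16, align 4
@0: rss [20B, align 4] → 20
@20: refcount [4B, align 4] → 24
@24: gid [8B, align 4] → 32
@32: start_time [8B, align 4] → 40
@40: cpu [2B, align 2] → 42
@42: state [2B, align 2] → 44
@44: pid [1B, align 1] → 45
+3 pad (align 4)
@48: prio [16B, align 4] → 64
within Slot: format at 0
48 + 0 = 48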